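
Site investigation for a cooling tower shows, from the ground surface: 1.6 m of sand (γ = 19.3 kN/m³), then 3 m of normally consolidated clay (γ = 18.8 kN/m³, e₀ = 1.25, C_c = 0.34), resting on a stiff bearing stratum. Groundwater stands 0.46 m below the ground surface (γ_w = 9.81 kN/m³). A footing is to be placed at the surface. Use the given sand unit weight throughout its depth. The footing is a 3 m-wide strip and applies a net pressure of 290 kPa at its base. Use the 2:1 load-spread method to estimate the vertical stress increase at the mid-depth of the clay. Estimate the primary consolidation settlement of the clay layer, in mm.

Mid-depth of clay below the ground surface: z = 1.6 + 3/2 = 3.1 m.
Total vertical stress at mid-clay: σ_v = 19.3×1.6 + 18.8×1.5 = 59.08 kPa.
Pore pressure: u = 9.81×(3.1 − 0.46) = 25.898 kPa.
Initial effective stress: σ'_0 = σ_v − u = 59.08 − 25.898 = 33.182 kPa.
Stress increase at mid-clay by the 2:1 spreading method:
Δσ = qB/(B+z) = 290×3/(3+3.1) = 142.62 kPa
Final effective stress: σ'_f = σ'_0 + Δσ = 33.182 + 142.62 = 175.8 kPa.
Normally consolidated clay, so the full stress increment lies on the virgin compression line:
S_c = C_c·H/(1+e₀)·log₁₀(σ'_f/σ'_0) = 0.34×3/(1+1.25)×log₁₀(175.8/33.182)
    = 0.45333 × 0.72412 = 0.3283 m

S_c ≈ 328 mm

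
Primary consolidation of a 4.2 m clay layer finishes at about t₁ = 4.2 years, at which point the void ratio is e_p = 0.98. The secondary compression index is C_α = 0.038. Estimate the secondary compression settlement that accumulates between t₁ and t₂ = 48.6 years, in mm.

S_s ≈ 85.7 mm

Secondary compression: S_s = C_α·H/(1+e_p)·log₁₀(t₂/t₁)
S_s = 0.038×4.2/(1+0.98)×log₁₀(48.6/4.2)
    = 0.08061 × 1.063 = 0.08572 m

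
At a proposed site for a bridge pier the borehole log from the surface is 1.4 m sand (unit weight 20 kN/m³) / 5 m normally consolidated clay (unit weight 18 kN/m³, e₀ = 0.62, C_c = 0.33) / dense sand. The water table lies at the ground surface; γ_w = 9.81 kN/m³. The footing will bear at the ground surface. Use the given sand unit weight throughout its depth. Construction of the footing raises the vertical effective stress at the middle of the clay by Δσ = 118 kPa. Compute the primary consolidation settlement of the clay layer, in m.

S_c ≈ 0.655 m

Mid-depth of clay below the ground surface: z = 1.4 + 5/2 = 3.9 m.
Total vertical stress at mid-clay: σ_v = 20×1.4 + 18×2.5 = 73 kPa.
Pore pressure: u = 9.81×(3.9 − 0) = 38.259 kPa.
Initial effective stress: σ'_0 = σ_v − u = 73 − 38.259 = 34.741 kPa.
Final effective stress: σ'_f = σ'_0 + Δσ = 34.741 + 118 = 152.74 kPa.
Normally consolidated clay, so the full stress increment lies on the virgin compression line:
S_c = C_c·H/(1+e₀)·log₁₀(σ'_f/σ'_0) = 0.33×5/(1+0.62)×log₁₀(152.74/34.741)
    = 1.0185 × 0.64311 = 0.655 m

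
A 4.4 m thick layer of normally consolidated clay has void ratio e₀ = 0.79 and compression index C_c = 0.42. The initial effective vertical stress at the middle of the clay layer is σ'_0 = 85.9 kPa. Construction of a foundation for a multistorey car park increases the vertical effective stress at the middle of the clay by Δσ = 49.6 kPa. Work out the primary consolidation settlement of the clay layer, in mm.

S_c ≈ 204 mm

Final effective stress: σ'_f = σ'_0 + Δσ = 85.9 + 49.6 = 135.5 kPa.
Normally consolidated clay, so the full stress increment lies on the virgin compression line:
S_c = C_c·H/(1+e₀)·log₁₀(σ'_f/σ'_0) = 0.42×4.4/(1+0.79)×log₁₀(135.5/85.9)
    = 1.0324 × 0.19795 = 0.2044 m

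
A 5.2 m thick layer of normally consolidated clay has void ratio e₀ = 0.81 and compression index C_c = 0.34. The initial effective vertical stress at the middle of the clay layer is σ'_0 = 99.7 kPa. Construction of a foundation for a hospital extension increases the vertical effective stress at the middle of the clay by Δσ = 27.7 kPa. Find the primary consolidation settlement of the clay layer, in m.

S_c ≈ 0.104 m

Final effective stress: σ'_f = σ'_0 + Δσ = 99.7 + 27.7 = 127.4 kPa.
Normally consolidated clay, so the full stress increment lies on the virgin compression line:
S_c = C_c·H/(1+e₀)·log₁₀(σ'_f/σ'_0) = 0.34×5.2/(1+0.81)×log₁₀(127.4/99.7)
    = 0.9768 × 0.10647 = 0.104 m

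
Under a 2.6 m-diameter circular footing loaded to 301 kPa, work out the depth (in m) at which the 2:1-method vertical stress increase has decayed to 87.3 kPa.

2:1 spreading — at depth z the loaded area has grown by z in each plan dimension:
qD²/(D+z)² = Δσ_z ⇒ z = D(√(q/Δσ_z) − 1) = 2.6×(√(301/87.3) − 1) = 2.228 m

z ≈ 2.23 m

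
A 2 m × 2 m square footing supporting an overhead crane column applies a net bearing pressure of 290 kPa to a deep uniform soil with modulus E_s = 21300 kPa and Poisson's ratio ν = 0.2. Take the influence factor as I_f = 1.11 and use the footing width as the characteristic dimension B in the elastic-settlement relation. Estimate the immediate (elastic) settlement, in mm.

S_e ≈ 29 mm

Immediate (elastic) settlement: S_e = q·B·(1−ν²)/E_s · I_f.
S_e = 290 × 2 × (1 − 0.2²) / 21300 × 1.11
    = 290 × 2 × 0.96 / 21300 × 1.11
    = 0.02902 m = 29.02 mm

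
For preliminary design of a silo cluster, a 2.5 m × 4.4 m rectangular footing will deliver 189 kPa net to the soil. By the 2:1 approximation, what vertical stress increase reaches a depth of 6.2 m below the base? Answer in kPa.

By the 2:1 method the load spreads at 1 horizontal : 2 vertical, so at depth z the loaded area has grown by z in each plan dimension:
Δσ = qBL/((B+z)(L+z)) = 189×2.5×4.4/((2.5+6.2)(4.4+6.2)) = 22.544 kPa

Δσ_z ≈ 22.5 kPa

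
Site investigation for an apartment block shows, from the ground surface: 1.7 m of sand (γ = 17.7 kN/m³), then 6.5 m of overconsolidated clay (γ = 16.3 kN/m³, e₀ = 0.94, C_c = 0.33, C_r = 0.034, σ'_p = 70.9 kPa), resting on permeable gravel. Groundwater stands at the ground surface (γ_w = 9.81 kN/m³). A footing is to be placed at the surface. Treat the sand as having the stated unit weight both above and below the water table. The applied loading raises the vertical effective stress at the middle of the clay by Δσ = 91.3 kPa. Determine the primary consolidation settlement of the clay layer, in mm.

Mid-depth of clay below the ground surface: z = 1.7 + 6.5/2 = 4.95 m.
Total vertical stress at mid-clay: σ_v = 17.7×1.7 + 16.3×3.25 = 83.065 kPa.
Pore pressure: u = 9.81×(4.95 − 0) = 48.56 kPa.
Initial effective stress: σ'_0 = σ_v − u = 83.065 − 48.56 = 34.505 kPa.
Final effective stress: σ'_f = 34.505 + 91.3 = 125.81 kPa.
σ'_f = 125.81 > σ'_p = 70.9 kPa, so the stress path crosses the preconsolidation pressure — recompression up to σ'_p, then virgin compression beyond:
S_c = H/(1+e₀)·[C_r·log₁₀(σ'_p/σ'_0) + C_c·log₁₀(σ'_f/σ'_p)]
    = 6.5/1.94 × [0.034×log₁₀(70.9/34.505) + 0.33×log₁₀(125.81/70.9)]
    = 3.3505 × [0.010634 + 0.082193] = 0.311 m

S_c ≈ 311 mm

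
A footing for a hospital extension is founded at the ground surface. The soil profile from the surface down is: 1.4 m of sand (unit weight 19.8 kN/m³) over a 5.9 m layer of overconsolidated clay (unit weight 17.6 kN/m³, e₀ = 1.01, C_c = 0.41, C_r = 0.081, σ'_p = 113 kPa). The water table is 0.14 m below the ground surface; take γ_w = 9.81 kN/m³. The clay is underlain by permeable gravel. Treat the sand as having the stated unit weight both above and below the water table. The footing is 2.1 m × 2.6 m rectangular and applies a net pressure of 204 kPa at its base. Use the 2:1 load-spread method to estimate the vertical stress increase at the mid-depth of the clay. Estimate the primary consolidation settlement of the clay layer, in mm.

S_c ≈ 51.6 mm

Mid-depth of clay below the ground surface: z = 1.4 + 5.9/2 = 4.35 m.
Total vertical stress at mid-clay: σ_v = 19.8×1.4 + 17.6×2.95 = 79.64 kPa.
Pore pressure: u = 9.81×(4.35 − 0.14) = 41.3 kPa.
Initial effective stress: σ'_0 = σ_v − u = 79.64 − 41.3 = 38.34 kPa.
Stress increase at mid-clay by the 2:1 spreading method:
Δσ = qBL/((B+z)(L+z)) = 204×2.1×2.6/((2.1+4.35)(2.6+4.35)) = 24.847 kPa
Final effective stress: σ'_f = 38.34 + 24.847 = 63.187 kPa.
σ'_f = 63.187 ≤ σ'_p = 113 kPa, so the clay remains overconsolidated and only the recompression index applies:
S_c = C_r·H/(1+e₀)·log₁₀(σ'_f/σ'_0) = 0.081×5.9/2.01×log₁₀(63.187/38.34)
    = 0.23776 × 0.21698 = 0.05159 m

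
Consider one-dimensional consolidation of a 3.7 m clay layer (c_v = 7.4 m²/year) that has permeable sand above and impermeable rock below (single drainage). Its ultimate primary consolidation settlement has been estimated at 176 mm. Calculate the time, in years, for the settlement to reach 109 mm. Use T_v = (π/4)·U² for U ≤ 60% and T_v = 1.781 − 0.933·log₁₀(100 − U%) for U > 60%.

Drainage path length: H_d = H = 3.7 m (single drainage).
U = S(t)/S_ult = 109/176 = 0.6193.
U > 60%: T_v = 1.781 − 0.933·log₁₀(100 − 61.932) = 0.30634.
t = T_v·H_d²/c_v = 0.30634×3.7²/7.4 = 0.5667 years.

t ≈ 0.567 years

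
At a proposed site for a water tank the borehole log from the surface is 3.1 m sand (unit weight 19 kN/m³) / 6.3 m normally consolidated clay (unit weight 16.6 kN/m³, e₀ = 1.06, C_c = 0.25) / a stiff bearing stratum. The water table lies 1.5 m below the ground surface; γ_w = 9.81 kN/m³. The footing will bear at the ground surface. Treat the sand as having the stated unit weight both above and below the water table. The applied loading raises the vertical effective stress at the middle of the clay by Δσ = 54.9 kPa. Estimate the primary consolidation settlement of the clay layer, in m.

Mid-depth of clay below the ground surface: z = 3.1 + 6.3/2 = 6.25 m.
Total vertical stress at mid-clay: σ_v = 19×3.1 + 16.6×3.15 = 111.19 kPa.
Pore pressure: u = 9.81×(6.25 − 1.5) = 46.598 kPa.
Initial effective stress: σ'_0 = σ_v − u = 111.19 − 46.598 = 64.592 kPa.
Final effective stress: σ'_f = σ'_0 + Δσ = 64.592 + 54.9 = 119.49 kPa.
Normally consolidated clay, so the full stress increment lies on the virgin compression line:
S_c = C_c·H/(1+e₀)·log₁₀(σ'_f/σ'_0) = 0.25×6.3/(1+1.06)×log₁₀(119.49/64.592)
    = 0.76456 × 0.26715 = 0.2043 m

S_c ≈ 0.204 m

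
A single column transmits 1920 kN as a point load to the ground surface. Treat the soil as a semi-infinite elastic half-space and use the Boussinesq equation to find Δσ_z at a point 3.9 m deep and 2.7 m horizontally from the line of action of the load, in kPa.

Δσ_z ≈ 22.6 kPa

Boussinesq vertical stress below a point load on an elastic half-space:
Δσ_z = 3P/(2πz²) · [1 + (r/z)²]^(−5/2)
r/z = 2.7/3.9 = 0.69231; [1+(r/z)²]^(−5/2) = 0.37572.
Δσ_z = 3×1920/(2π×3.9²) × 0.37572 = 60.272 × 0.37572 = 22.65 kPa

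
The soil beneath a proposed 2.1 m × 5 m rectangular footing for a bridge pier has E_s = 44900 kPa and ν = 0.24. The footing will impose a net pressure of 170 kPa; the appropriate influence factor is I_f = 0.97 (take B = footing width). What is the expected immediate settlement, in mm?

S_e ≈ 7.27 mm

Immediate (elastic) settlement: S_e = q·B·(1−ν²)/E_s · I_f.
S_e = 170 × 2.1 × (1 − 0.24²) / 44900 × 0.97
    = 170 × 2.1 × 0.9424 / 44900 × 0.97
    = 0.007268 m = 7.268 mm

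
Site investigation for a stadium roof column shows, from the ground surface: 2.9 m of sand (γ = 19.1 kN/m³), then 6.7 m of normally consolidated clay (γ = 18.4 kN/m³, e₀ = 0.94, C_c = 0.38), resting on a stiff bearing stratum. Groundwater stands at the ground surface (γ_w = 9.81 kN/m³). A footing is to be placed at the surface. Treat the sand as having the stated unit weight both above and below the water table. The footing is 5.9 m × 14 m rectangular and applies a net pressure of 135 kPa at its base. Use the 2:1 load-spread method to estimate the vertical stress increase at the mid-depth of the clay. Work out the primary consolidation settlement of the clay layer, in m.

S_c ≈ 0.339 m

Mid-depth of clay below the ground surface: z = 2.9 + 6.7/2 = 6.25 m.
Total vertical stress at mid-clay: σ_v = 19.1×2.9 + 18.4×3.35 = 117.03 kPa.
Pore pressure: u = 9.81×(6.25 − 0) = 61.312 kPa.
Initial effective stress: σ'_0 = σ_v − u = 117.03 − 61.312 = 55.718 kPa.
Stress increase at mid-clay by the 2:1 spreading method:
Δσ = qBL/((B+z)(L+z)) = 135×5.9×14/((5.9+6.25)(14+6.25)) = 45.322 kPa
Final effective stress: σ'_f = σ'_0 + Δσ = 55.718 + 45.322 = 101.04 kPa.
Normally consolidated clay, so the full stress increment lies on the virgin compression line:
S_c = C_c·H/(1+e₀)·log₁₀(σ'_f/σ'_0) = 0.38×6.7/(1+0.94)×log₁₀(101.04/55.718)
    = 1.3124 × 0.2585 = 0.3393 m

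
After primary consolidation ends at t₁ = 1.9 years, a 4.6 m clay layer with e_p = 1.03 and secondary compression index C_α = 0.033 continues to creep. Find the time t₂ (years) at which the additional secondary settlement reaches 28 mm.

S_s = C_α·H/(1+e_p)·log₁₀(t₂/t₁) ⇒ log₁₀(t₂/t₁) = S_s·(1+e_p)/(C_α·H).
log₁₀(t₂/t₁) = 0.028 × (1+1.03) / (0.033×4.6) = 0.3744
t₂ = t₁ × 10^0.3744 = 1.9 × 2.368 = 4.5 years

t₂ ≈ 4.5 years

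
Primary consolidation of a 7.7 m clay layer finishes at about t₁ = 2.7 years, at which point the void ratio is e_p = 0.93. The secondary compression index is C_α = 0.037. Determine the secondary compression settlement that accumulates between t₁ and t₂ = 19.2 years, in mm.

S_s ≈ 126 mm

Secondary compression: S_s = C_α·H/(1+e_p)·log₁₀(t₂/t₁)
S_s = 0.037×7.7/(1+0.93)×log₁₀(19.2/2.7)
    = 0.1476 × 0.8519 = 0.1258 m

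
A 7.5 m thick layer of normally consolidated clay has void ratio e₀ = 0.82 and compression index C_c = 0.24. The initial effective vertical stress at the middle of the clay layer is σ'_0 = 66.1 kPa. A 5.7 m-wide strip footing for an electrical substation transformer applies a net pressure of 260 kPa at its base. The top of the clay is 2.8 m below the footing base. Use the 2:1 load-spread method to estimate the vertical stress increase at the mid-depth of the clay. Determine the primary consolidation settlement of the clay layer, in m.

Mid-depth of clay below the footing base: z = 2.8 + 7.5/2 = 6.55 m.
Stress increase at mid-clay by the 2:1 spreading method:
Δσ = qB/(B+z) = 260×5.7/(5.7+6.55) = 120.98 kPa
Final effective stress: σ'_f = σ'_0 + Δσ = 66.1 + 120.98 = 187.08 kPa.
Normally consolidated clay, so the full stress increment lies on the virgin compression line:
S_c = C_c·H/(1+e₀)·log₁₀(σ'_f/σ'_0) = 0.24×7.5/(1+0.82)×log₁₀(187.08/66.1)
    = 0.98901 × 0.45183 = 0.4469 m

S_c ≈ 0.447 m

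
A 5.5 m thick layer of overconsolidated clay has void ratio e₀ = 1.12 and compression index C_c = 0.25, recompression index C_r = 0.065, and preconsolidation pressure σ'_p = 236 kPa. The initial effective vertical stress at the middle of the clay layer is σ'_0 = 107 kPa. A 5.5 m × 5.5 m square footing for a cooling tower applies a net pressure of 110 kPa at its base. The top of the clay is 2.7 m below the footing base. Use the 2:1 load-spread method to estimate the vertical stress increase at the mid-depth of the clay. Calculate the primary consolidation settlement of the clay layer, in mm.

Mid-depth of clay below the footing base: z = 2.7 + 5.5/2 = 5.45 m.
Stress increase at mid-clay by the 2:1 spreading method:
Δσ = qBL/((B+z)(L+z)) = 110×5.5×5.5/((5.5+5.45)(5.5+5.45)) = 27.752 kPa
Final effective stress: σ'_f = 107 + 27.752 = 134.75 kPa.
σ'_f = 134.75 ≤ σ'_p = 236 kPa, so the clay remains overconsolidated and only the recompression index applies:
S_c = C_r·H/(1+e₀)·log₁₀(σ'_f/σ'_0) = 0.065×5.5/2.12×log₁₀(134.75/107)
    = 0.16863 × 0.10014 = 0.01689 m

S_c ≈ 16.9 mm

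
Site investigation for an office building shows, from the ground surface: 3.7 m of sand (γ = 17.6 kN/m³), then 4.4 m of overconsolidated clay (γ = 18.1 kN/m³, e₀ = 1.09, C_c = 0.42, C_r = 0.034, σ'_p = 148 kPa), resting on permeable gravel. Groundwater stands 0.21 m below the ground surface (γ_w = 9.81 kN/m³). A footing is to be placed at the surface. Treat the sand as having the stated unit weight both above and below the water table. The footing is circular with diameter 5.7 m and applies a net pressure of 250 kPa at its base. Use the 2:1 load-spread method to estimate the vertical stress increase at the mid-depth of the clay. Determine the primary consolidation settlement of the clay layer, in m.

Mid-depth of clay below the ground surface: z = 3.7 + 4.4/2 = 5.9 m.
Total vertical stress at mid-clay: σ_v = 17.6×3.7 + 18.1×2.2 = 104.94 kPa.
Pore pressure: u = 9.81×(5.9 − 0.21) = 55.819 kPa.
Initial effective stress: σ'_0 = σ_v − u = 104.94 − 55.819 = 49.121 kPa.
Stress increase at mid-clay by the 2:1 spreading method:
Δσ ≈ qD²/(D+z)² = 250×5.7²/(5.7+5.9)² = 60.363 kPa
Final effective stress: σ'_f = 49.121 + 60.363 = 109.48 kPa.
σ'_f = 109.48 ≤ σ'_p = 148 kPa, so the clay remains overconsolidated and only the recompression index applies:
S_c = C_r·H/(1+e₀)·log₁₀(σ'_f/σ'_0) = 0.034×4.4/2.09×log₁₀(109.48/49.121)
    = 0.07158 × 0.34807 = 0.02491 m

S_c ≈ 0.0249 m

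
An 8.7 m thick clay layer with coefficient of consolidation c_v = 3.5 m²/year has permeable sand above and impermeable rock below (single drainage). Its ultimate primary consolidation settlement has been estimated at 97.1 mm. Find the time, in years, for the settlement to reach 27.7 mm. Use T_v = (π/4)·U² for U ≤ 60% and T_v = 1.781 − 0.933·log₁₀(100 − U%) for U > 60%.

Drainage path length: H_d = H = 8.7 m (single drainage).
U = S(t)/S_ult = 27.7/97.1 = 0.2853.
U ≤ 60%: T_v = (π/4)·U² = (π/4)×0.28527² = 0.063916.
t = T_v·H_d²/c_v = 0.063916×8.7²/3.5 = 1.382 years.

t ≈ 1.38 years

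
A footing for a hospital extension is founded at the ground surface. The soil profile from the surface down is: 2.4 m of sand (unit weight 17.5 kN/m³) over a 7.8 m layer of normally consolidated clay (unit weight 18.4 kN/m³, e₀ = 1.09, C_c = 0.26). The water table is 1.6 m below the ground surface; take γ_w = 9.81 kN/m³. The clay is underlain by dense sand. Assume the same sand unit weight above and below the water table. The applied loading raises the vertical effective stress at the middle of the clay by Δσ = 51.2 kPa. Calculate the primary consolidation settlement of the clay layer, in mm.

S_c ≈ 237 mm

Mid-depth of clay below the ground surface: z = 2.4 + 7.8/2 = 6.3 m.
Total vertical stress at mid-clay: σ_v = 17.5×2.4 + 18.4×3.9 = 113.76 kPa.
Pore pressure: u = 9.81×(6.3 − 1.6) = 46.107 kPa.
Initial effective stress: σ'_0 = σ_v − u = 113.76 − 46.107 = 67.653 kPa.
Final effective stress: σ'_f = σ'_0 + Δσ = 67.653 + 51.2 = 118.85 kPa.
Normally consolidated clay, so the full stress increment lies on the virgin compression line:
S_c = C_c·H/(1+e₀)·log₁₀(σ'_f/σ'_0) = 0.26×7.8/(1+1.09)×log₁₀(118.85/67.653)
    = 0.97033 × 0.24471 = 0.2374 m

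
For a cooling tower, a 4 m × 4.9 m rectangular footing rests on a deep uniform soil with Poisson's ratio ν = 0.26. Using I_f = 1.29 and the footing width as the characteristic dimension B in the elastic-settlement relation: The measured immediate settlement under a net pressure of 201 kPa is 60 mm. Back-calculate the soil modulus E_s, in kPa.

S_e = q·B·(1−ν²)/E_s · I_f  ⇒  E_s = q·B·(1−ν²)·I_f / S_e.
E_s = 201 × 4 × 0.9324 × 1.29 / 0.06 = 16120 kPa

E_s ≈ 16100 kPa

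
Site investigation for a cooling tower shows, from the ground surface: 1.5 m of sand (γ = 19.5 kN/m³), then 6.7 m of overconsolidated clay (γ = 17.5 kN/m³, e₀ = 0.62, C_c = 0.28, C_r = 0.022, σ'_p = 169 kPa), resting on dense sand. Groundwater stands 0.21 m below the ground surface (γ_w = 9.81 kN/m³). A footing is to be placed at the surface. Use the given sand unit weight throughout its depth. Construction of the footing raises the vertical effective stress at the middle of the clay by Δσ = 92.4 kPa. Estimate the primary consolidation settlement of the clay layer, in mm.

S_c ≈ 45.7 mm

Mid-depth of clay below the ground surface: z = 1.5 + 6.7/2 = 4.85 m.
Total vertical stress at mid-clay: σ_v = 19.5×1.5 + 17.5×3.35 = 87.875 kPa.
Pore pressure: u = 9.81×(4.85 − 0.21) = 45.518 kPa.
Initial effective stress: σ'_0 = σ_v − u = 87.875 − 45.518 = 42.357 kPa.
Final effective stress: σ'_f = 42.357 + 92.4 = 134.76 kPa.
σ'_f = 134.76 ≤ σ'_p = 169 kPa, so the clay remains overconsolidated and only the recompression index applies:
S_c = C_r·H/(1+e₀)·log₁₀(σ'_f/σ'_0) = 0.022×6.7/1.62×log₁₀(134.76/42.357)
    = 0.090988 × 0.50264 = 0.04573 m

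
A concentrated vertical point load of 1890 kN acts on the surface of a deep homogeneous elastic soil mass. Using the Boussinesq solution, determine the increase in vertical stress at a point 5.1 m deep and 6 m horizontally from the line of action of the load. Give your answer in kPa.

Δσ_z ≈ 3.95 kPa

Boussinesq vertical stress below a point load on an elastic half-space:
Δσ_z = 3P/(2πz²) · [1 + (r/z)²]^(−5/2)
r/z = 6/5.1 = 1.1765; [1+(r/z)²]^(−5/2) = 0.11395.
Δσ_z = 3×1890/(2π×5.1²) × 0.11395 = 34.695 × 0.11395 = 3.953 kPa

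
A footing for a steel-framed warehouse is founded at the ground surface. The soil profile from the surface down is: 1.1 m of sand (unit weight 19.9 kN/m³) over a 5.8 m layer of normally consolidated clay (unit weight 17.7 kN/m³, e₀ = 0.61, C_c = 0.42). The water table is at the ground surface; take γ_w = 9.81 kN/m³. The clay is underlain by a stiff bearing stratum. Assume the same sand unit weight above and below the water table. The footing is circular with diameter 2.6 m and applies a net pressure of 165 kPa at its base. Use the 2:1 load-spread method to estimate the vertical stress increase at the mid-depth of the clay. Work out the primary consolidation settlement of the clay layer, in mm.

S_c ≈ 369 mm

Mid-depth of clay below the ground surface: z = 1.1 + 5.8/2 = 4 m.
Total vertical stress at mid-clay: σ_v = 19.9×1.1 + 17.7×2.9 = 73.22 kPa.
Pore pressure: u = 9.81×(4 − 0) = 39.24 kPa.
Initial effective stress: σ'_0 = σ_v − u = 73.22 − 39.24 = 33.98 kPa.
Stress increase at mid-clay by the 2:1 spreading method:
Δσ ≈ qD²/(D+z)² = 165×2.6²/(2.6+4)² = 25.606 kPa
Final effective stress: σ'_f = σ'_0 + Δσ = 33.98 + 25.606 = 59.586 kPa.
Normally consolidated clay, so the full stress increment lies on the virgin compression line:
S_c = C_c·H/(1+e₀)·log₁₀(σ'_f/σ'_0) = 0.42×5.8/(1+0.61)×log₁₀(59.586/33.98)
    = 1.513 × 0.24392 = 0.3691 m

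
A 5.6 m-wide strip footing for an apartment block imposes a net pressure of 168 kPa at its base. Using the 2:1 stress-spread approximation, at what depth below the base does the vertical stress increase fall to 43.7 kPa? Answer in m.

2:1 spreading — at depth z the loaded area has grown by z in each plan dimension:
qB/(B+z) = Δσ_z ⇒ z = qB/Δσ_z − B = 168×5.6/43.7 − 5.6 = 15.93 m

z ≈ 15.9 m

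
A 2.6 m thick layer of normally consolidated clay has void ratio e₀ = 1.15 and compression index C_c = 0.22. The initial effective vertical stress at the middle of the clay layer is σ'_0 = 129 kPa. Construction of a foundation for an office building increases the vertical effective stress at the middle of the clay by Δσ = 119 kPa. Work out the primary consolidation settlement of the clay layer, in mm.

Final effective stress: σ'_f = σ'_0 + Δσ = 129 + 119 = 248 kPa.
Normally consolidated clay, so the full stress increment lies on the virgin compression line:
S_c = C_c·H/(1+e₀)·log₁₀(σ'_f/σ'_0) = 0.22×2.6/(1+1.15)×log₁₀(248/129)
    = 0.26605 × 0.28386 = 0.07552 m

S_c ≈ 75.5 mm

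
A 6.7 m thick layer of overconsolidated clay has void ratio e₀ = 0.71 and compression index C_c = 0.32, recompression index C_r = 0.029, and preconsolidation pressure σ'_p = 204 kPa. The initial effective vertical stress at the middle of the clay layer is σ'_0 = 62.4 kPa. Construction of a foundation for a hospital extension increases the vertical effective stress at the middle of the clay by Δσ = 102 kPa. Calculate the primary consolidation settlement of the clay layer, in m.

S_c ≈ 0.0478 m

Final effective stress: σ'_f = 62.4 + 102 = 164.4 kPa.
σ'_f = 164.4 ≤ σ'_p = 204 kPa, so the clay remains overconsolidated and only the recompression index applies:
S_c = C_r·H/(1+e₀)·log₁₀(σ'_f/σ'_0) = 0.029×6.7/1.71×log₁₀(164.4/62.4)
    = 0.11362 × 0.42072 = 0.0478 m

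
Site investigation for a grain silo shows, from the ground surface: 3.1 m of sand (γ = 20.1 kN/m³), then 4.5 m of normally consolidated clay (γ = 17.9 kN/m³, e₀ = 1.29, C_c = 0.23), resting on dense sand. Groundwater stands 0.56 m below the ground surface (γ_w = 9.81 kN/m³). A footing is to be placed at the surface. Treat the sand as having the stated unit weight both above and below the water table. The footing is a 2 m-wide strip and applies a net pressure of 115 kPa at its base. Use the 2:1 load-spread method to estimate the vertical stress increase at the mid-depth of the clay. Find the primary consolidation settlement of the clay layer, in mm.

Mid-depth of clay below the ground surface: z = 3.1 + 4.5/2 = 5.35 m.
Total vertical stress at mid-clay: σ_v = 20.1×3.1 + 17.9×2.25 = 102.59 kPa.
Pore pressure: u = 9.81×(5.35 − 0.56) = 46.99 kPa.
Initial effective stress: σ'_0 = σ_v − u = 102.59 − 46.99 = 55.6 kPa.
Stress increase at mid-clay by the 2:1 spreading method:
Δσ = qB/(B+z) = 115×2/(2+5.35) = 31.293 kPa
Final effective stress: σ'_f = σ'_0 + Δσ = 55.6 + 31.293 = 86.893 kPa.
Normally consolidated clay, so the full stress increment lies on the virgin compression line:
S_c = C_c·H/(1+e₀)·log₁₀(σ'_f/σ'_0) = 0.23×4.5/(1+1.29)×log₁₀(86.893/55.6)
    = 0.45197 × 0.19391 = 0.08764 m

S_c ≈ 87.6 mm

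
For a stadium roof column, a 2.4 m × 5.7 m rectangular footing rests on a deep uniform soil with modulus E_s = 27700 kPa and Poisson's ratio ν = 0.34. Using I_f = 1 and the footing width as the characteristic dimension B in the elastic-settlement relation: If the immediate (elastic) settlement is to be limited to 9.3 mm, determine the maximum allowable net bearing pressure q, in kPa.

q ≈ 121 kPa

S_e = q·B·(1−ν²)/E_s · I_f  ⇒  q = S_e·E_s / (B·(1−ν²)·I_f).
q = 0.0093 × 27700 / (2.4 × 0.8844 × 1) = 121.4 kPa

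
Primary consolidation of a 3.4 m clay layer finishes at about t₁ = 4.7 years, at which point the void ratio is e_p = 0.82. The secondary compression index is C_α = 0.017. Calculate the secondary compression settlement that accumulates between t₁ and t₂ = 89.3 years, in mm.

S_s ≈ 40.6 mm

Secondary compression: S_s = C_α·H/(1+e_p)·log₁₀(t₂/t₁)
S_s = 0.017×3.4/(1+0.82)×log₁₀(89.3/4.7)
    = 0.03176 × 1.279 = 0.04061 m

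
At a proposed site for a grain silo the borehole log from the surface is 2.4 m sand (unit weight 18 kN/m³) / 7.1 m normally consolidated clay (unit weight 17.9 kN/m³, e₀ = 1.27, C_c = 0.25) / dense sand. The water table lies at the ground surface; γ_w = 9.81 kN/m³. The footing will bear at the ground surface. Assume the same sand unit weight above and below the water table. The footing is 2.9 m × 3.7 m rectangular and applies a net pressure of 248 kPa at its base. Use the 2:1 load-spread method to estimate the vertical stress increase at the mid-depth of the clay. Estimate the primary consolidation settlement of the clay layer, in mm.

S_c ≈ 169 mm

Mid-depth of clay below the ground surface: z = 2.4 + 7.1/2 = 5.95 m.
Total vertical stress at mid-clay: σ_v = 18×2.4 + 17.9×3.55 = 106.74 kPa.
Pore pressure: u = 9.81×(5.95 − 0) = 58.37 kPa.
Initial effective stress: σ'_0 = σ_v − u = 106.74 − 58.37 = 48.37 kPa.
Stress increase at mid-clay by the 2:1 spreading method:
Δσ = qBL/((B+z)(L+z)) = 248×2.9×3.7/((2.9+5.95)(3.7+5.95)) = 31.159 kPa
Final effective stress: σ'_f = σ'_0 + Δσ = 48.37 + 31.159 = 79.529 kPa.
Normally consolidated clay, so the full stress increment lies on the virgin compression line:
S_c = C_c·H/(1+e₀)·log₁₀(σ'_f/σ'_0) = 0.25×7.1/(1+1.27)×log₁₀(79.529/48.37)
    = 0.78194 × 0.21595 = 0.1689 m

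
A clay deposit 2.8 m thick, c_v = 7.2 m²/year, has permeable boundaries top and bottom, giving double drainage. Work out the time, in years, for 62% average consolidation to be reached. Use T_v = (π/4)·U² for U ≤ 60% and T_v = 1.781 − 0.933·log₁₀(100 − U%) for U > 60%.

Drainage path length: H_d = H/2 = 1.4 m (double drainage).
U > 60%: T_v = 1.781 − 0.933·log₁₀(100 − 62) = 0.30706.
t = T_v·H_d²/c_v = 0.30706×1.4²/7.2 = 0.08359 years.

t ≈ 0.0836 years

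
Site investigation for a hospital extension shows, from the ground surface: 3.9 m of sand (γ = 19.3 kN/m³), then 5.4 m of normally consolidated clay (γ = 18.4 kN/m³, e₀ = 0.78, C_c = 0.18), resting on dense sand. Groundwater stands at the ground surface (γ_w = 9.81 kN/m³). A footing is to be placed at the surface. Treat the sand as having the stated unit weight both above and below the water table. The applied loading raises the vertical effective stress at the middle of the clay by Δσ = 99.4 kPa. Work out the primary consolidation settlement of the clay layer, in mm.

S_c ≈ 231 mm

Mid-depth of clay below the ground surface: z = 3.9 + 5.4/2 = 6.6 m.
Total vertical stress at mid-clay: σ_v = 19.3×3.9 + 18.4×2.7 = 124.95 kPa.
Pore pressure: u = 9.81×(6.6 − 0) = 64.746 kPa.
Initial effective stress: σ'_0 = σ_v − u = 124.95 − 64.746 = 60.204 kPa.
Final effective stress: σ'_f = σ'_0 + Δσ = 60.204 + 99.4 = 159.6 kPa.
Normally consolidated clay, so the full stress increment lies on the virgin compression line:
S_c = C_c·H/(1+e₀)·log₁₀(σ'_f/σ'_0) = 0.18×5.4/(1+0.78)×log₁₀(159.6/60.204)
    = 0.54607 × 0.42341 = 0.2312 m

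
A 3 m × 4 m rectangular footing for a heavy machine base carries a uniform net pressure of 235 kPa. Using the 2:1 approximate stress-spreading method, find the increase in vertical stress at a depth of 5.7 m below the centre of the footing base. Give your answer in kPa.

Δσ_z ≈ 33.4 kPa

By the 2:1 method the load spreads at 1 horizontal : 2 vertical, so at depth z the loaded area has grown by z in each plan dimension:
Δσ = qBL/((B+z)(L+z)) = 235×3×4/((3+5.7)(4+5.7)) = 33.416 kPa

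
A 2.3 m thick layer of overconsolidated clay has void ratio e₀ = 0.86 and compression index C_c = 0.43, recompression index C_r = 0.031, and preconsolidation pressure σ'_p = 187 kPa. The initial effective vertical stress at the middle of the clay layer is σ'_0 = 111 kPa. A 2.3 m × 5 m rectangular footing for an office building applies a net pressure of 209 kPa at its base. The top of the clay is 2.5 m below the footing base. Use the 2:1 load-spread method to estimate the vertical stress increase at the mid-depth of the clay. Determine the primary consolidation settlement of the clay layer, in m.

S_c ≈ 0.00585 m

Mid-depth of clay below the footing base: z = 2.5 + 2.3/2 = 3.65 m.
Stress increase at mid-clay by the 2:1 spreading method:
Δσ = qBL/((B+z)(L+z)) = 209×2.3×5/((2.3+3.65)(5+3.65)) = 46.699 kPa
Final effective stress: σ'_f = 111 + 46.699 = 157.7 kPa.
σ'_f = 157.7 ≤ σ'_p = 187 kPa, so the clay remains overconsolidated and only the recompression index applies:
S_c = C_r·H/(1+e₀)·log₁₀(σ'_f/σ'_0) = 0.031×2.3/1.86×log₁₀(157.7/111)
    = 0.038335 × 0.15251 = 0.005846 m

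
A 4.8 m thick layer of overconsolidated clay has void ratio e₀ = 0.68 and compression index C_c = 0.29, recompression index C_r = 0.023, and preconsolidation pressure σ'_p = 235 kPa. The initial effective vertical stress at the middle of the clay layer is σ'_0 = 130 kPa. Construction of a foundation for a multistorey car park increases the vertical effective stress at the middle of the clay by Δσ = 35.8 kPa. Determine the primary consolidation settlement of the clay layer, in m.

Final effective stress: σ'_f = 130 + 35.8 = 165.8 kPa.
σ'_f = 165.8 ≤ σ'_p = 235 kPa, so the clay remains overconsolidated and only the recompression index applies:
S_c = C_r·H/(1+e₀)·log₁₀(σ'_f/σ'_0) = 0.023×4.8/1.68×log₁₀(165.8/130)
    = 0.065713 × 0.10564 = 0.006942 m

S_c ≈ 0.00694 m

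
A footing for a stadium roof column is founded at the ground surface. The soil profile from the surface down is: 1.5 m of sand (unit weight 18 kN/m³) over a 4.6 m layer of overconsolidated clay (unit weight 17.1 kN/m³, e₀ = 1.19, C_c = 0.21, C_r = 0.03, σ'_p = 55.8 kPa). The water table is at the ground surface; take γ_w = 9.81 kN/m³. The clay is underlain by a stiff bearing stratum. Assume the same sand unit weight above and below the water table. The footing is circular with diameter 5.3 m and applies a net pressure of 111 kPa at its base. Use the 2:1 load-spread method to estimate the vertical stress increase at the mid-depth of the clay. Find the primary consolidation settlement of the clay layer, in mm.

S_c ≈ 52.1 mm

Mid-depth of clay below the ground surface: z = 1.5 + 4.6/2 = 3.8 m.
Total vertical stress at mid-clay: σ_v = 18×1.5 + 17.1×2.3 = 66.33 kPa.
Pore pressure: u = 9.81×(3.8 − 0) = 37.278 kPa.
Initial effective stress: σ'_0 = σ_v − u = 66.33 − 37.278 = 29.052 kPa.
Stress increase at mid-clay by the 2:1 spreading method:
Δσ ≈ qD²/(D+z)² = 111×5.3²/(5.3+3.8)² = 37.652 kPa
Final effective stress: σ'_f = 29.052 + 37.652 = 66.704 kPa.
σ'_f = 66.704 > σ'_p = 55.8 kPa, so the stress path crosses the preconsolidation pressure — recompression up to σ'_p, then virgin compression beyond:
S_c = H/(1+e₀)·[C_r·log₁₀(σ'_p/σ'_0) + C_c·log₁₀(σ'_f/σ'_p)]
    = 4.6/2.19 × [0.03×log₁₀(55.8/29.052) + 0.21×log₁₀(66.704/55.8)]
    = 2.1005 × [0.0085037 + 0.016279] = 0.05206 m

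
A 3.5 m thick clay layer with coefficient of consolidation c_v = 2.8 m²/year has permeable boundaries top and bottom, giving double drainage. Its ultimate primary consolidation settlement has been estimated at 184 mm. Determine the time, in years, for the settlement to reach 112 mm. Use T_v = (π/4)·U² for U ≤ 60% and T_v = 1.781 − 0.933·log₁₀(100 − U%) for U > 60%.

Drainage path length: H_d = H/2 = 1.75 m (double drainage).
U = S(t)/S_ult = 112/184 = 0.6087.
U > 60%: T_v = 1.781 − 0.933·log₁₀(100 − 60.87) = 0.29518.
t = T_v·H_d²/c_v = 0.29518×1.75²/2.8 = 0.3229 years.

t ≈ 0.323 years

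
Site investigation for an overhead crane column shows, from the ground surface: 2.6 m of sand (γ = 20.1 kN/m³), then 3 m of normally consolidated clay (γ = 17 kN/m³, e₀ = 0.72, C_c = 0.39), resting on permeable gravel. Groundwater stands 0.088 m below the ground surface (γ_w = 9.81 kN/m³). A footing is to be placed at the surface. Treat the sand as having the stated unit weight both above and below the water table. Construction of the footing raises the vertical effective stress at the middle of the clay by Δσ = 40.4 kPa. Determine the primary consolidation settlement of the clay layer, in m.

S_c ≈ 0.212 m

Mid-depth of clay below the ground surface: z = 2.6 + 3/2 = 4.1 m.
Total vertical stress at mid-clay: σ_v = 20.1×2.6 + 17×1.5 = 77.76 kPa.
Pore pressure: u = 9.81×(4.1 − 0.088) = 39.358 kPa.
Initial effective stress: σ'_0 = σ_v − u = 77.76 − 39.358 = 38.402 kPa.
Final effective stress: σ'_f = σ'_0 + Δσ = 38.402 + 40.4 = 78.802 kPa.
Normally consolidated clay, so the full stress increment lies on the virgin compression line:
S_c = C_c·H/(1+e₀)·log₁₀(σ'_f/σ'_0) = 0.39×3/(1+0.72)×log₁₀(78.802/38.402)
    = 0.68023 × 0.31218 = 0.2124 m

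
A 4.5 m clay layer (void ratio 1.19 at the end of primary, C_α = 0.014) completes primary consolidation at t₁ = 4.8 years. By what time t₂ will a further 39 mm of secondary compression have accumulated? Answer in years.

S_s = C_α·H/(1+e_p)·log₁₀(t₂/t₁) ⇒ log₁₀(t₂/t₁) = S_s·(1+e_p)/(C_α·H).
log₁₀(t₂/t₁) = 0.039 × (1+1.19) / (0.014×4.5) = 1.356
t₂ = t₁ × 10^1.356 = 4.8 × 22.68 = 108.9 years

t₂ ≈ 109 years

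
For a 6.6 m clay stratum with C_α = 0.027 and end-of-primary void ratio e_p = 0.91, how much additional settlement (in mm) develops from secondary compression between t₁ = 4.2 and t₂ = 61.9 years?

S_s ≈ 109 mm

Secondary compression: S_s = C_α·H/(1+e_p)·log₁₀(t₂/t₁)
S_s = 0.027×6.6/(1+0.91)×log₁₀(61.9/4.2)
    = 0.0933 × 1.168 = 0.109 m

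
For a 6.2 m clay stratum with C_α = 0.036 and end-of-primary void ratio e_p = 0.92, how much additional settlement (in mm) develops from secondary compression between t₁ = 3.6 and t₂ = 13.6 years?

S_s ≈ 67.1 mm

Secondary compression: S_s = C_α·H/(1+e_p)·log₁₀(t₂/t₁)
S_s = 0.036×6.2/(1+0.92)×log₁₀(13.6/3.6)
    = 0.1162 × 0.5772 = 0.0671 m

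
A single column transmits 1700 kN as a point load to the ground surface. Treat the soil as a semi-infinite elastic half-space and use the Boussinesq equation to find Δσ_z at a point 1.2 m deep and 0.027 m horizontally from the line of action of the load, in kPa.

Δσ_z ≈ 563 kPa

Boussinesq vertical stress below a point load on an elastic half-space:
Δσ_z = 3P/(2πz²) · [1 + (r/z)²]^(−5/2)
r/z = 0.027/1.2 = 0.0225; [1+(r/z)²]^(−5/2) = 0.99874.
Δσ_z = 3×1700/(2π×1.2²) × 0.99874 = 563.67 × 0.99874 = 563 kPa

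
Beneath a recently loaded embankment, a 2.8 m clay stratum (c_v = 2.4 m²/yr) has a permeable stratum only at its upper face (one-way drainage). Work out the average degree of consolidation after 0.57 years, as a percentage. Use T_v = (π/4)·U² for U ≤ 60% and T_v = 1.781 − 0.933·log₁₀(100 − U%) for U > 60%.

U ≈ 47.1 %

Drainage path length: H_d = H = 2.8 m (single drainage).
T_v = c_v·t/H_d² = 2.4×0.57/2.8² = 0.17449.
T_v = 0.17449 corresponds to the U ≤ 60% branch:
U = √(4T_v/π) = 0.4713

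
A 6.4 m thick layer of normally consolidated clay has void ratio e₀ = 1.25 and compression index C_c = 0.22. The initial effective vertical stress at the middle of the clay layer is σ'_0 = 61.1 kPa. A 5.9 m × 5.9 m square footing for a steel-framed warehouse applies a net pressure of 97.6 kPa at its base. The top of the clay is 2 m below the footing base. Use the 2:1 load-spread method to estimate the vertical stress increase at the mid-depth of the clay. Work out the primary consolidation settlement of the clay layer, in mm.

S_c ≈ 101 mm

Mid-depth of clay below the footing base: z = 2 + 6.4/2 = 5.2 m.
Stress increase at mid-clay by the 2:1 spreading method:
Δσ = qBL/((B+z)(L+z)) = 97.6×5.9×5.9/((5.9+5.2)(5.9+5.2)) = 27.575 kPa
Final effective stress: σ'_f = σ'_0 + Δσ = 61.1 + 27.575 = 88.675 kPa.
Normally consolidated clay, so the full stress increment lies on the virgin compression line:
S_c = C_c·H/(1+e₀)·log₁₀(σ'_f/σ'_0) = 0.22×6.4/(1+1.25)×log₁₀(88.675/61.1)
    = 0.62578 × 0.16176 = 0.1012 m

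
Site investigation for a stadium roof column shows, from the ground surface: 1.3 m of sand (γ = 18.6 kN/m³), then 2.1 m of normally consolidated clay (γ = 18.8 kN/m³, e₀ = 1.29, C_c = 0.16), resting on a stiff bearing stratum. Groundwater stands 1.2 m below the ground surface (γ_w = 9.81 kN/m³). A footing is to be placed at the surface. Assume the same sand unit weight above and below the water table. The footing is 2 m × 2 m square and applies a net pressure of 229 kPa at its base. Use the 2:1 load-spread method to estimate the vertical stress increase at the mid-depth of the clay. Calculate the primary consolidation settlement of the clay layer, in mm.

S_c ≈ 58 mm

Mid-depth of clay below the ground surface: z = 1.3 + 2.1/2 = 2.35 m.
Total vertical stress at mid-clay: σ_v = 18.6×1.3 + 18.8×1.05 = 43.92 kPa.
Pore pressure: u = 9.81×(2.35 − 1.2) = 11.281 kPa.
Initial effective stress: σ'_0 = σ_v − u = 43.92 − 11.281 = 32.639 kPa.
Stress increase at mid-clay by the 2:1 spreading method:
Δσ = qBL/((B+z)(L+z)) = 229×2×2/((2+2.35)(2+2.35)) = 48.408 kPa
Final effective stress: σ'_f = σ'_0 + Δσ = 32.639 + 48.408 = 81.047 kPa.
Normally consolidated clay, so the full stress increment lies on the virgin compression line:
S_c = C_c·H/(1+e₀)·log₁₀(σ'_f/σ'_0) = 0.16×2.1/(1+1.29)×log₁₀(81.047/32.639)
    = 0.14672 × 0.395 = 0.05795 m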